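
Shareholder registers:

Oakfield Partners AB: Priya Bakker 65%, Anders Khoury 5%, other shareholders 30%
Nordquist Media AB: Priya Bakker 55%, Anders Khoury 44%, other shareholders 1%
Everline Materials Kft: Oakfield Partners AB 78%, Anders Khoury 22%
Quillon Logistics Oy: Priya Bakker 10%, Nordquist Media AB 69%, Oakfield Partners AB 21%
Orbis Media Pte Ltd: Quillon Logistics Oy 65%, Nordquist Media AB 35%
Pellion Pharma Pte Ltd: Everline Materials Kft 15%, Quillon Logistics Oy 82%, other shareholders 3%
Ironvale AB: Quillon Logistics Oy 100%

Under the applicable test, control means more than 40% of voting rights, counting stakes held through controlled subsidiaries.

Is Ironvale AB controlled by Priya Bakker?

Priya holds 55% of Nordquist, so Priya controls Nordquist.
Priya holds 65% of Oakfield, so Priya controls Oakfield.
Priya and Nordquist and Oakfield together hold 10% + 69% + 21% = 100% of Quillon, so Priya controls Quillon.
Quillon holds 100% of Ironvale, so Priya controls Ironvale.

Yes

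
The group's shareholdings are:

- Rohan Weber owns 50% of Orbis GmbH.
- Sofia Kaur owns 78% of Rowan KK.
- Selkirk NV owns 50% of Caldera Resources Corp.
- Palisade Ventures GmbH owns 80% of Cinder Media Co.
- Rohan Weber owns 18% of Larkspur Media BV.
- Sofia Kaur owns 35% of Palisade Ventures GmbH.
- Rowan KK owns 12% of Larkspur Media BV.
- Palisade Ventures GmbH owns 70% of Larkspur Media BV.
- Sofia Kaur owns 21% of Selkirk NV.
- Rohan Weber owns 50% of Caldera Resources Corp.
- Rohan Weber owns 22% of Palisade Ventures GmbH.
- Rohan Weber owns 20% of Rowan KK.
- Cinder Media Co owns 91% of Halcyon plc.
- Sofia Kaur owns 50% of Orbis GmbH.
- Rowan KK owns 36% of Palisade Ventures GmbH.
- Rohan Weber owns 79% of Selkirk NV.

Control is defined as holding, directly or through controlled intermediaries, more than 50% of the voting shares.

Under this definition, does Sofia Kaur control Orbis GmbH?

Sofia holds 78% of Rowan, so Sofia controls Rowan.
Sofia and Rowan together hold 35% + 36% = 71% of Palisade, so Sofia controls Palisade.
Palisade and Rowan together hold 70% + 12% = 82% of Larkspur, so Sofia controls Larkspur.
Palisade holds 80% of Cinder, so Sofia controls Cinder.
Cinder holds 91% of Halcyon, so Sofia controls Halcyon.
In Orbis, Sofia's side holds only 50%, not > 50%.
So Sofia does not control Orbis.

No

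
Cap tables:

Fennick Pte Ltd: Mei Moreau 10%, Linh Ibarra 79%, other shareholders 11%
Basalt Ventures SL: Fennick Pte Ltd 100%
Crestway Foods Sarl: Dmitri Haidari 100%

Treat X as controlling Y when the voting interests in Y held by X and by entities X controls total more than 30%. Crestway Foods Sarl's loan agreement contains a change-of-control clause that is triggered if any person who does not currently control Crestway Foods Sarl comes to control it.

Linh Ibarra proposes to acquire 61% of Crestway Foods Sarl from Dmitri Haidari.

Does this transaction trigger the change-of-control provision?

Yes

The purchase adds only to Linh's holdings (Dmitri's stake shrinks), so Linh is the only person who could newly come to control Crestway.
Linh holds 79% of Fennick, so Linh controls Fennick.
Fennick holds 100% of Basalt, so Linh controls Basalt.
Neither Linh nor any entity Linh controls holds any voting interest in Crestway.
So before the transaction, Linh does not control Crestway.
After the purchase, Linh holds 61% of Crestway directly, and Dmitri's stake falls to 39%.
Linh holds 61% of Crestway, so Linh controls Crestway.
Linh did not control Crestway before and does after, so the clause is triggered.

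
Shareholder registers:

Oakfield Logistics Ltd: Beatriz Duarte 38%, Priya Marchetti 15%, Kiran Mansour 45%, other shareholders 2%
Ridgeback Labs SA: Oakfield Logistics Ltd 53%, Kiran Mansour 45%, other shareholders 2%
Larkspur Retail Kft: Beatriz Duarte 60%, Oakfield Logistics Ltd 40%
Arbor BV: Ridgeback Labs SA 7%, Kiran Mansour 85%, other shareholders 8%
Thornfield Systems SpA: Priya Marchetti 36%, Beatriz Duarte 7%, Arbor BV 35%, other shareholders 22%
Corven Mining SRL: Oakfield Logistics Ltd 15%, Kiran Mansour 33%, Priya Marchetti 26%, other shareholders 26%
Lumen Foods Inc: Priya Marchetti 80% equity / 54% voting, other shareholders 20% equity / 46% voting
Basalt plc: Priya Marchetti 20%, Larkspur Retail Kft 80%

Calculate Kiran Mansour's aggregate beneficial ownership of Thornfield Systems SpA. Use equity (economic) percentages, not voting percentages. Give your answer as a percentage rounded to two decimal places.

Kiran reaches Thornfield along 3 paths.
Via Oakfield → Ridgeback → Arbor: 45% × 53% × 7% × 35% = 0.584325%.
Via Ridgeback → Arbor: 45% × 7% × 35% = 1.1025%.
Via Arbor: 85% × 35% = 29.75%.
Total: 0.584325% + 1.1025% + 29.75% = 31.436825%.
Rounded: 31.44%.

31.44%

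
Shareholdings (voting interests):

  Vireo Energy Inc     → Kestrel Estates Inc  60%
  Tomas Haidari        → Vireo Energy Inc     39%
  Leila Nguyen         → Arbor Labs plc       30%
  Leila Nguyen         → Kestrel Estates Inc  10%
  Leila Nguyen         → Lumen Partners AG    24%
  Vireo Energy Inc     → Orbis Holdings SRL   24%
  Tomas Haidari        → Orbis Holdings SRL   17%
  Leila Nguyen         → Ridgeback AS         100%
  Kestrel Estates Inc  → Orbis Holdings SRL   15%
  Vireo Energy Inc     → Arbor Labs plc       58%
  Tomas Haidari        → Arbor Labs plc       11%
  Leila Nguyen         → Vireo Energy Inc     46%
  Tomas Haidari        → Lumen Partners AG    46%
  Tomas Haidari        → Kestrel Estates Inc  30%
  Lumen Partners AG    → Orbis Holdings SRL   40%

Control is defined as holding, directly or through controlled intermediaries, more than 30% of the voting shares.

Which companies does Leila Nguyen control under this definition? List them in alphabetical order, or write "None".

Arbor Labs plc, Kestrel Estates Inc, Orbis Holdings SRL, Ridgeback AS, Vireo Energy Inc

Leila holds 46% of Vireo, so Leila controls Vireo.
Vireo and Leila together hold 58% + 30% = 88% of Arbor, so Leila controls Arbor.
Vireo and Leila together hold 60% + 10% = 70% of Kestrel, so Leila controls Kestrel.
Leila holds 100% of Ridgeback, so Leila controls Ridgeback.
Kestrel and Vireo together hold 15% + 24% = 39% of Orbis, so Leila controls Orbis.
No other company's threshold is met.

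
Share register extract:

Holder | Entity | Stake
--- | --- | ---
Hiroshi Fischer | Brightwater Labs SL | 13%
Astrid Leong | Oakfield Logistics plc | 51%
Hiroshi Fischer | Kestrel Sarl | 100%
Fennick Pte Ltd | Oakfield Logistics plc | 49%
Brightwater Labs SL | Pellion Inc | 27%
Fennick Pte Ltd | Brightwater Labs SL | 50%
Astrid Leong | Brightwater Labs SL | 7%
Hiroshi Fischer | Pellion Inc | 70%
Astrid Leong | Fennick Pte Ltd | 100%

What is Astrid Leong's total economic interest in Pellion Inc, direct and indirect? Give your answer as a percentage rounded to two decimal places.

Astrid reaches Pellion along 2 paths.
Via Brightwater: 7% × 27% = 1.89%.
Via Fennick → Brightwater: 100% × 50% × 27% = 13.5%.
Total: 1.89% + 13.5% = 15.39%.

15.39%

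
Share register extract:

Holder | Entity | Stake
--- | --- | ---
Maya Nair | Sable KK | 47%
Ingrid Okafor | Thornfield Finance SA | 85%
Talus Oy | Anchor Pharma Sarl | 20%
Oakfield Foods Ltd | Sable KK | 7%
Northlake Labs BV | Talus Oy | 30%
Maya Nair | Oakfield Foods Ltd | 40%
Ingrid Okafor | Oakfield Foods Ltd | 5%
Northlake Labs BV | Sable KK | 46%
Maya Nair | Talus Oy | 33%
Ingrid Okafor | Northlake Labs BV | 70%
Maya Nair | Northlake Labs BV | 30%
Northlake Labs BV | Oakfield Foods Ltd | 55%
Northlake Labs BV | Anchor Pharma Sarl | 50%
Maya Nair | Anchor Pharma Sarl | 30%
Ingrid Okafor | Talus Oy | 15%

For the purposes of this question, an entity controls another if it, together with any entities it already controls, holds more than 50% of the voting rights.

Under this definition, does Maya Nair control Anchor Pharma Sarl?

No

Maya's largest direct stake is 47% in Sable, which does not meet the threshold, so Maya controls no company.
In Anchor, Maya's side holds only 30%, not > 50%.
So Maya does not control Anchor.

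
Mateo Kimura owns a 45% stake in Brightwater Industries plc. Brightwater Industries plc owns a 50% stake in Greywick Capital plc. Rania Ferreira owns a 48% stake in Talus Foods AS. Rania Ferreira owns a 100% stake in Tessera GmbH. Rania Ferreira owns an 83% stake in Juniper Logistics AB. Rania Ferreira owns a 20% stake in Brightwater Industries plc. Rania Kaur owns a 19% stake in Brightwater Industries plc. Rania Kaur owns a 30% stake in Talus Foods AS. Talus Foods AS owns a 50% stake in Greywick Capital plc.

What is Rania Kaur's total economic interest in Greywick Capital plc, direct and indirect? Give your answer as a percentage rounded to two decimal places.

24.50%

Rania Kaur reaches Greywick along 2 paths.
Via Talus: 30% × 50% = 15%.
Via Brightwater: 19% × 50% = 9.5%.
Total: 15% + 9.5% = 24.5%.
Rounded: 24.50%.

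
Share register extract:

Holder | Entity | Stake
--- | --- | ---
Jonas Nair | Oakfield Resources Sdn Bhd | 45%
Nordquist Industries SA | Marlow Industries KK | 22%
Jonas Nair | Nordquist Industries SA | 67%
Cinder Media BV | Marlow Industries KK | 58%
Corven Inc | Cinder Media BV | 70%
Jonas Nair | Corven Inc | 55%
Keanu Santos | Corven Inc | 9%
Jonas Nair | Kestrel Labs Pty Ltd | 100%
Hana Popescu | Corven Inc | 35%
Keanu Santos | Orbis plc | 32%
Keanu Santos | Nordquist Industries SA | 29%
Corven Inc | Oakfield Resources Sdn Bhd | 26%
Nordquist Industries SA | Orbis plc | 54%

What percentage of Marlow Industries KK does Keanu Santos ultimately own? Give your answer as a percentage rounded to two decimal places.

Keanu reaches Marlow along 2 paths.
Via Corven → Cinder: 9% × 70% × 58% = 3.654%.
Via Nordquist: 29% × 22% = 6.38%.
Total: 3.654% + 6.38% = 10.034%.
Rounded: 10.03%.

10.03%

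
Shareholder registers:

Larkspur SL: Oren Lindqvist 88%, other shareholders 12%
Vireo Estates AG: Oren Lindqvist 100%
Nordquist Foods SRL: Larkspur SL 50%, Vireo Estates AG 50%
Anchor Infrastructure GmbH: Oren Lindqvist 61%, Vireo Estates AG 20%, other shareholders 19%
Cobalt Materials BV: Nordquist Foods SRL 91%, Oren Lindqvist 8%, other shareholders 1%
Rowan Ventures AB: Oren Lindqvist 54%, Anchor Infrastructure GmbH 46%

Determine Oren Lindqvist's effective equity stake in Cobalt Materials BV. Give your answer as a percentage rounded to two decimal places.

93.54%

Oren reaches Cobalt along 3 paths.
Via Larkspur → Nordquist: 88% × 50% × 91% = 40.04%.
Via Vireo → Nordquist: 100% × 50% × 91% = 45.5%.
Direct stake: 8% = 8%.
Total: 40.04% + 45.5% + 8% = 93.54%.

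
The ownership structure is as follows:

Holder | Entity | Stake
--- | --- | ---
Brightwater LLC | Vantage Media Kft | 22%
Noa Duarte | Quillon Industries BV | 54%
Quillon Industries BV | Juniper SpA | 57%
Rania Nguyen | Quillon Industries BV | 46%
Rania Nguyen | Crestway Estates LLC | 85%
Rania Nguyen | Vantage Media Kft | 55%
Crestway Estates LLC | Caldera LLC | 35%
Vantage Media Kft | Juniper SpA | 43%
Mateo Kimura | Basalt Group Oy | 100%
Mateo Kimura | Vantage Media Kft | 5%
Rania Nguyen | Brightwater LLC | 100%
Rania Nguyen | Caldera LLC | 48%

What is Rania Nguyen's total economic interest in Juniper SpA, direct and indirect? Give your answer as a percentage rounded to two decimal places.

Rania reaches Juniper along 3 paths.
Via Quillon: 46% × 57% = 26.22%.
Via Brightwater → Vantage: 100% × 22% × 43% = 9.46%.
Via Vantage: 55% × 43% = 23.65%.
Total: 26.22% + 9.46% + 23.65% = 59.33%.

59.33%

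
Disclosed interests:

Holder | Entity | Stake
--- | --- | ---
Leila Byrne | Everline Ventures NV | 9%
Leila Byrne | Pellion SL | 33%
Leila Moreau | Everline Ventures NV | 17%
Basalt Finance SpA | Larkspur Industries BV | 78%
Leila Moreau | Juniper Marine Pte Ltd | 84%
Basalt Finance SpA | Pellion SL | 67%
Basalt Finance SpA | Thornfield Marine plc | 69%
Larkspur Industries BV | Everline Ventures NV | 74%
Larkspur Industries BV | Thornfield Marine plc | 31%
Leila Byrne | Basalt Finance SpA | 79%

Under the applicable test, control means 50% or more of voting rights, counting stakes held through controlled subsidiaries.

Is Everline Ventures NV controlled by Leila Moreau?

No

Leila Moreau holds 84% of Juniper, so Leila Moreau controls Juniper.
In Everline, Leila Moreau's side holds only 17%, not ≥ 50%.
So Leila Moreau does not control Everline.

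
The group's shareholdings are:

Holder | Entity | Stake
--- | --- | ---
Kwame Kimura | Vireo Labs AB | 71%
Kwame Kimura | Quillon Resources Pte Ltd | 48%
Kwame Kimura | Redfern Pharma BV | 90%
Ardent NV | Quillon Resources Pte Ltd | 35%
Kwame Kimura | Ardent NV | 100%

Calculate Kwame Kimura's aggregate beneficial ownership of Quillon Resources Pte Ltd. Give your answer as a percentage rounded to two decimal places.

83.00%

Kwame reaches Quillon along 2 paths.
Via Ardent: 100% × 35% = 35%.
Direct stake: 48% = 48%.
Total: 35% + 48% = 83%.
Rounded: 83.00%.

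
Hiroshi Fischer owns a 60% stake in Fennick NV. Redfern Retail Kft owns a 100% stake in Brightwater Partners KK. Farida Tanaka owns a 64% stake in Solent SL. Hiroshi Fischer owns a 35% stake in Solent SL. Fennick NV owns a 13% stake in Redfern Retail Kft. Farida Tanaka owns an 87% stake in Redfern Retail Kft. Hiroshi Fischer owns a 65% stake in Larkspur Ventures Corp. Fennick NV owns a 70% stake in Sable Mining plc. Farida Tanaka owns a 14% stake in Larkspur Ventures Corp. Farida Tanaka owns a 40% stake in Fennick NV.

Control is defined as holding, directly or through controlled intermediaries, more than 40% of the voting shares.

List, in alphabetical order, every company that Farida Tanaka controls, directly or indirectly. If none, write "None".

Farida holds 64% of Solent, so Farida controls Solent.
Farida holds 87% of Redfern, so Farida controls Redfern.
Redfern holds 100% of Brightwater, so Farida controls Brightwater.
No other company's threshold is met.

Brightwater Partners KK, Redfern Retail Kft, Solent SL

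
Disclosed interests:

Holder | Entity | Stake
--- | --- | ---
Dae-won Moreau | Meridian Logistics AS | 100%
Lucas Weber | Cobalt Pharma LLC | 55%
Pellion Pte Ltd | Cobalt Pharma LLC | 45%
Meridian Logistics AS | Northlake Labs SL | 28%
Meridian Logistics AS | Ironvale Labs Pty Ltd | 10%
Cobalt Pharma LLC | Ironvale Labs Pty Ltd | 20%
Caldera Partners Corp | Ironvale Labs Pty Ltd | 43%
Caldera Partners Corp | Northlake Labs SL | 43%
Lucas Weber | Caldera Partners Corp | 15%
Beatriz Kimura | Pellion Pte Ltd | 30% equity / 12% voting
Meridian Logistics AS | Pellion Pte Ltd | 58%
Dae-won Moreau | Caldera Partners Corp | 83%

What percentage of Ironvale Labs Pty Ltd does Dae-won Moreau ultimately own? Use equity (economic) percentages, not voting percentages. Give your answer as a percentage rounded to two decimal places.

Dae-won reaches Ironvale along 3 paths.
Via Meridian: 100% × 10% = 10%.
Via Meridian → Pellion → Cobalt: 100% × 58% × 45% × 20% = 5.22%.
Via Caldera: 83% × 43% = 35.69%.
Total: 10% + 5.22% + 35.69% = 50.91%.

50.91%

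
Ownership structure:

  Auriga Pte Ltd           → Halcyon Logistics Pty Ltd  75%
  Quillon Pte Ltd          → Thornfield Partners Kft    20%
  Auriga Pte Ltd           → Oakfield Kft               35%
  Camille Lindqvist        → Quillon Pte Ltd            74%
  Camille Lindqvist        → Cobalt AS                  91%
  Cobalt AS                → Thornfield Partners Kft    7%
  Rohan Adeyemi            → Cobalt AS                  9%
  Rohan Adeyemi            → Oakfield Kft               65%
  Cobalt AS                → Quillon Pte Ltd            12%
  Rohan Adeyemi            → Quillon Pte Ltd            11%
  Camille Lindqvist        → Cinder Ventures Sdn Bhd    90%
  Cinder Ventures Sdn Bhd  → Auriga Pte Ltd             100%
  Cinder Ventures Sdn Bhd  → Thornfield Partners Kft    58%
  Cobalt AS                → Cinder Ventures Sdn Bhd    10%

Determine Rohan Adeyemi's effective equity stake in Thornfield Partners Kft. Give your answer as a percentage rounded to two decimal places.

3.57%

Rohan reaches Thornfield along 4 paths.
Via Quillon: 11% × 20% = 2.2%.
Via Cobalt → Quillon: 9% × 12% × 20% = 0.216%.
Via Cobalt: 9% × 7% = 0.63%.
Via Cobalt → Cinder: 9% × 10% × 58% = 0.522%.
Total: 2.2% + 0.216% + 0.63% + 0.522% = 3.568%.
Rounded: 3.57%.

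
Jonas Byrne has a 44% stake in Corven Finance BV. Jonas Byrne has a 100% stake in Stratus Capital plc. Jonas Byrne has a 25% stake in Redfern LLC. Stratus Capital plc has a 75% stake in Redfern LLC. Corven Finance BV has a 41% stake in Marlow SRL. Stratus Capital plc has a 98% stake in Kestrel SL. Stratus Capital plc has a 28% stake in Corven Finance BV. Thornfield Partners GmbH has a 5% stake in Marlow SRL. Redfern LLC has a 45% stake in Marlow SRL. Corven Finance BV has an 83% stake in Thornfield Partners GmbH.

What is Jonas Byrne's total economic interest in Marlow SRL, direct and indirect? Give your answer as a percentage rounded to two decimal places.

Jonas reaches Marlow along 6 paths.
Via Corven: 44% × 41% = 18.04%.
Via Stratus → Corven: 100% × 28% × 41% = 11.48%.
Via Redfern: 25% × 45% = 11.25%.
Via Stratus → Redfern: 100% × 75% × 45% = 33.75%.
Via Corven → Thornfield: 44% × 83% × 5% = 1.826%.
Via Stratus → Corven → Thornfield: 100% × 28% × 83% × 5% = 1.162%.
Total: 18.04% + 11.48% + 11.25% + 33.75% + 1.826% + 1.162% = 77.508%.
Rounded: 77.51%.

77.51%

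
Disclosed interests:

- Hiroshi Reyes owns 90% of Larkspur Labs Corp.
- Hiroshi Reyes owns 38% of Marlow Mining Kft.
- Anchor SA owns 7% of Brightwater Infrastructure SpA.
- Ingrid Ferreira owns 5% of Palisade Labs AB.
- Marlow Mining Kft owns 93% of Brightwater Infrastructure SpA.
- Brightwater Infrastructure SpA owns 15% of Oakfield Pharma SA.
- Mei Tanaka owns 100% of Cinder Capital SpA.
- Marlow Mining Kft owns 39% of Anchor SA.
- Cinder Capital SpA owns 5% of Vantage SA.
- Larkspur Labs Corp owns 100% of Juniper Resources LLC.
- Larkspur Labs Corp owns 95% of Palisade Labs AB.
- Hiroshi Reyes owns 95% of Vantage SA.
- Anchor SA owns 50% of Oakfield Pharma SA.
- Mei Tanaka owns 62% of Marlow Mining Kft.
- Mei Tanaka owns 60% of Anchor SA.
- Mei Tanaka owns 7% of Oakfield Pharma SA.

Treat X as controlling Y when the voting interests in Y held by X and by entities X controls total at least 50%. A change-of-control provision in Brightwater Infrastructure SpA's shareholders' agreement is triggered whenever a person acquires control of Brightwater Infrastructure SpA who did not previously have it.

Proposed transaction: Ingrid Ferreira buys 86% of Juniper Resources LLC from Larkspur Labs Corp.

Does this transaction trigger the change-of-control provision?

The purchase adds only to Ingrid's holdings (Larkspur's stake shrinks), so Ingrid is the only person who could newly come to control Brightwater.
Ingrid's largest direct stake is 5% in Palisade, which does not meet the threshold, so Ingrid controls no company.
Neither Ingrid nor any entity Ingrid controls holds any voting interest in Brightwater.
So before the transaction, Ingrid does not control Brightwater.
After the purchase, Ingrid holds 86% of Juniper directly, and Larkspur's stake falls to 14%.
Ingrid holds 86% of Juniper, so Ingrid controls Juniper.
After the transaction, neither Ingrid nor any entity Ingrid controls holds a voting interest in Brightwater, so Ingrid still does not control it.
No new person acquires control, so the clause is not triggered.

No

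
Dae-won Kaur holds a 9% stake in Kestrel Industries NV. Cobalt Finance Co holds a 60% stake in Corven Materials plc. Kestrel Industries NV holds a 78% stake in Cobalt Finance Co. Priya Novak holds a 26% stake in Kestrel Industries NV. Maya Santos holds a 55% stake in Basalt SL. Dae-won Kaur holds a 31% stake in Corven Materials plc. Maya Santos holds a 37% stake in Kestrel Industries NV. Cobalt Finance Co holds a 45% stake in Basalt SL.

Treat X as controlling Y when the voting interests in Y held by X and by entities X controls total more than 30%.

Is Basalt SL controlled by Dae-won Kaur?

No

Dae-won holds 31% of Corven, so Dae-won controls Corven.
Neither Dae-won nor any entity Dae-won controls holds any voting interest in Basalt.
So Dae-won does not control Basalt.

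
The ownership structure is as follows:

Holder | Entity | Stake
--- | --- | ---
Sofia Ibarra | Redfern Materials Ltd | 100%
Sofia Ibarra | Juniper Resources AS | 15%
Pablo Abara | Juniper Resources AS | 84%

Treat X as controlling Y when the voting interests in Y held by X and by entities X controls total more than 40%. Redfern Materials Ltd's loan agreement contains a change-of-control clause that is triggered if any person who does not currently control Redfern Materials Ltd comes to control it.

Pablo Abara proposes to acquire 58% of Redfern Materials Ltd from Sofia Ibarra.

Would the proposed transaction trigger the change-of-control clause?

The purchase adds only to Pablo's holdings (Sofia's stake shrinks), so Pablo is the only person who could newly come to control Redfern.
Pablo holds 84% of Juniper, so Pablo controls Juniper.
Neither Pablo nor any entity Pablo controls holds any voting interest in Redfern.
So before the transaction, Pablo does not control Redfern.
After the purchase, Pablo holds 58% of Redfern directly, and Sofia's stake falls to 42%.
Pablo holds 58% of Redfern, so Pablo controls Redfern.
Pablo did not control Redfern before and does after, so the clause is triggered.

Yes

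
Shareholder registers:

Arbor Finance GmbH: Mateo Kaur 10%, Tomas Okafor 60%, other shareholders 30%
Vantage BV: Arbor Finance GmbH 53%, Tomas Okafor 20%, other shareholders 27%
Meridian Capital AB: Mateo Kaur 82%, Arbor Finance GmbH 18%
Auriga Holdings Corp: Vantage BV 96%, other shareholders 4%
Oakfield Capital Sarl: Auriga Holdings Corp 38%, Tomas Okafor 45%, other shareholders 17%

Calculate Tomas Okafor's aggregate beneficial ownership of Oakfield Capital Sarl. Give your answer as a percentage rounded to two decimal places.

Tomas reaches Oakfield along 3 paths.
Via Arbor → Vantage → Auriga: 60% × 53% × 96% × 38% = 11.60064%.
Via Vantage → Auriga: 20% × 96% × 38% = 7.296%.
Direct stake: 45% = 45%.
Total: 11.60064% + 7.296% + 45% = 63.89664%.
Rounded: 63.90%.

63.90%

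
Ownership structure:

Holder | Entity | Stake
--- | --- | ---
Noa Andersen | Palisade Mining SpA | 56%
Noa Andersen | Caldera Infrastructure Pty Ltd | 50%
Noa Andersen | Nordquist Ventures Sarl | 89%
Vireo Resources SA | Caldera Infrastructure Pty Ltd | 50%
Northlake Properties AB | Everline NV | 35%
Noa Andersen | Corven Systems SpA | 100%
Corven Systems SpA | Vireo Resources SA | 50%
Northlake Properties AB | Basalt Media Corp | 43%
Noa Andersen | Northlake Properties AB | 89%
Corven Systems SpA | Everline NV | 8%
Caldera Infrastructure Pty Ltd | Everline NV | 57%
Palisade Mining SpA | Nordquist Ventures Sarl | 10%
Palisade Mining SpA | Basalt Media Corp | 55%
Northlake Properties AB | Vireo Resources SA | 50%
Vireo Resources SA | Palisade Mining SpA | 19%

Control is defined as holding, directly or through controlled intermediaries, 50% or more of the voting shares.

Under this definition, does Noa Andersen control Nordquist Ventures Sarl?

Noa holds 100% of Corven, so Noa controls Corven.
Noa holds 89% of Northlake, so Noa controls Northlake.
Northlake and Corven together hold 50% + 50% = 100% of Vireo, so Noa controls Vireo.
Noa and Vireo together hold 56% + 19% = 75% of Palisade, so Noa controls Palisade.
Noa and Palisade together hold 89% + 10% = 99% of Nordquist, so Noa controls Nordquist.

Yes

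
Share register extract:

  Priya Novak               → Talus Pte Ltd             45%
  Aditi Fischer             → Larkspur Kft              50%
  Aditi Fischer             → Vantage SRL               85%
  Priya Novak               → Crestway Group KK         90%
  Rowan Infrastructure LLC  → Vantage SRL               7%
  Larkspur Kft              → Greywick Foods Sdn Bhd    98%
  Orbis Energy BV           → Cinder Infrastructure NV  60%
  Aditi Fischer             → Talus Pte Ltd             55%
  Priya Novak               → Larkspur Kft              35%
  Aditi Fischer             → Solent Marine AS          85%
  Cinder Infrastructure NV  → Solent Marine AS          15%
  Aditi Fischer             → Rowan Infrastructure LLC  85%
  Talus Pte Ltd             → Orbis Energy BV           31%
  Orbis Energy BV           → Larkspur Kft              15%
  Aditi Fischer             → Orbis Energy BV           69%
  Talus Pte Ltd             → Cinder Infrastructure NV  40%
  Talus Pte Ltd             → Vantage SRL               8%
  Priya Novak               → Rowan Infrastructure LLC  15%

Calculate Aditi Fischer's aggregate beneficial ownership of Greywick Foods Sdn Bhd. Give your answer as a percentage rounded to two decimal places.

Aditi reaches Greywick along 3 paths.
Via Orbis → Larkspur: 69% × 15% × 98% = 10.143%.
Via Talus → Orbis → Larkspur: 55% × 31% × 15% × 98% = 2.50635%.
Via Larkspur: 50% × 98% = 49%.
Total: 10.143% + 2.50635% + 49% = 61.64935%.
Rounded: 61.65%.

61.65%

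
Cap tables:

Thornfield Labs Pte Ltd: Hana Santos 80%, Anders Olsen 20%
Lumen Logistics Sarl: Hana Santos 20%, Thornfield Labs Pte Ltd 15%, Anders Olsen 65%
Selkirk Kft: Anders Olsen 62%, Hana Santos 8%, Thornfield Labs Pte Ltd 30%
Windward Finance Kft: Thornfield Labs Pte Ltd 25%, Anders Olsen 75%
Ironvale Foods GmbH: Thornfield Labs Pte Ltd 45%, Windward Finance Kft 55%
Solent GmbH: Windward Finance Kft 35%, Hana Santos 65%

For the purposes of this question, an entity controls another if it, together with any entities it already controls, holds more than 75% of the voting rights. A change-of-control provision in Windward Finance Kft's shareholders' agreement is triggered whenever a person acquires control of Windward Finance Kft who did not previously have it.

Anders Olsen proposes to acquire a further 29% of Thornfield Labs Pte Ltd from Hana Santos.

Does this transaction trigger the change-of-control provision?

No

The purchase adds only to Anders's holdings (Hana's stake shrinks), so Anders is the only person who could newly come to control Windward.
Anders's largest direct stake is 75% in Windward, which does not meet the threshold, so Anders controls no company.
In Windward, Anders's side holds only 75%, not > 75%.
So before the transaction, Anders does not control Windward.
After the purchase, Anders's direct stake in Thornfield rises to 20% + 29% = 49%, and Hana's stake falls to 51%.
Anders's side now holds 49% of Thornfield, not > 75%, so Anders still does not control Thornfield.
After the transaction, Anders's side holds 75% of Windward, not > 75%, so Anders still does not control Windward.
No new person acquires control, so the clause is not triggered.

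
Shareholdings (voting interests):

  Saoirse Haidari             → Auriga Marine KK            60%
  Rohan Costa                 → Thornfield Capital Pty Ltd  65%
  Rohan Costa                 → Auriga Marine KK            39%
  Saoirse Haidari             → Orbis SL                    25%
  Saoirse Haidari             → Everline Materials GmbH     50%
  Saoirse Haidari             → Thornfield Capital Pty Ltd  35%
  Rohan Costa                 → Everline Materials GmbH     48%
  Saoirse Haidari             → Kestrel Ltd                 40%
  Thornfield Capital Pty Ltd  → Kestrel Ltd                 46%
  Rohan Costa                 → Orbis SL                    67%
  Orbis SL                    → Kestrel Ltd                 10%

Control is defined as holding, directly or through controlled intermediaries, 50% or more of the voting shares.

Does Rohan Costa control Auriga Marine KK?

Rohan holds 67% of Orbis, so Rohan controls Orbis.
Rohan holds 65% of Thornfield, so Rohan controls Thornfield.
Thornfield and Orbis together hold 46% + 10% = 56% of Kestrel, so Rohan controls Kestrel.
In Auriga, Rohan's side holds only 39%, not ≥ 50%.
So Rohan does not control Auriga.

No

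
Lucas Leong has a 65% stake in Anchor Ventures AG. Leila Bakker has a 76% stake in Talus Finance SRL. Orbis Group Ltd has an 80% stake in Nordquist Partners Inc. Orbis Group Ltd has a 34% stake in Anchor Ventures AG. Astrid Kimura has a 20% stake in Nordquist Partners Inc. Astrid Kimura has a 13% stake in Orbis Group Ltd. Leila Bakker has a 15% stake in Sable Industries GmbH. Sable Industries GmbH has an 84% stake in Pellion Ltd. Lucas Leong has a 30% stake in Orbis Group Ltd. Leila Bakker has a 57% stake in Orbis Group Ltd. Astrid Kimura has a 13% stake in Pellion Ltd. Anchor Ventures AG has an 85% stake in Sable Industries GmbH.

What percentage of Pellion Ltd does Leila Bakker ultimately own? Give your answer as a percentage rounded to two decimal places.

Leila reaches Pellion along 2 paths.
Via Orbis → Anchor → Sable: 57% × 34% × 85% × 84% = 13.83732%.
Via Sable: 15% × 84% = 12.6%.
Total: 13.83732% + 12.6% = 26.43732%.
Rounded: 26.44%.

26.44%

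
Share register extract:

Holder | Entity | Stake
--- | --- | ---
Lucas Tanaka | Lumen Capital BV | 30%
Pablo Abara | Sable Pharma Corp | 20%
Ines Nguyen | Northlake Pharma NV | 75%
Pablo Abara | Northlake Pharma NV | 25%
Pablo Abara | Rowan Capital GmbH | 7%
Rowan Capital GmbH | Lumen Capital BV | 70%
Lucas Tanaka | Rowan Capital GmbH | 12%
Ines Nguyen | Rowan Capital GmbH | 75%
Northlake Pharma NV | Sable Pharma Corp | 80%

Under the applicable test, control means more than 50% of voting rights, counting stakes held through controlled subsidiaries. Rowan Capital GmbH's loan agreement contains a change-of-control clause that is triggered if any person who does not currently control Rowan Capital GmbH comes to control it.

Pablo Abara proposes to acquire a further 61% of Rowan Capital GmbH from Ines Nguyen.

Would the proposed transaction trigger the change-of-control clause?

The purchase adds only to Pablo's holdings (Ines's stake shrinks), so Pablo is the only person who could newly come to control Rowan.
Pablo's largest direct stake is 25% in Northlake, which does not meet the threshold, so Pablo controls no company.
In Rowan, Pablo's side holds only 7%, not > 50%.
So before the transaction, Pablo does not control Rowan.
After the purchase, Pablo's direct stake in Rowan rises to 7% + 61% = 68%, and Ines's stake falls to 14%.
Pablo holds 68% of Rowan, so Pablo controls Rowan.
Pablo did not control Rowan before and does after, so the clause is triggered.

Yes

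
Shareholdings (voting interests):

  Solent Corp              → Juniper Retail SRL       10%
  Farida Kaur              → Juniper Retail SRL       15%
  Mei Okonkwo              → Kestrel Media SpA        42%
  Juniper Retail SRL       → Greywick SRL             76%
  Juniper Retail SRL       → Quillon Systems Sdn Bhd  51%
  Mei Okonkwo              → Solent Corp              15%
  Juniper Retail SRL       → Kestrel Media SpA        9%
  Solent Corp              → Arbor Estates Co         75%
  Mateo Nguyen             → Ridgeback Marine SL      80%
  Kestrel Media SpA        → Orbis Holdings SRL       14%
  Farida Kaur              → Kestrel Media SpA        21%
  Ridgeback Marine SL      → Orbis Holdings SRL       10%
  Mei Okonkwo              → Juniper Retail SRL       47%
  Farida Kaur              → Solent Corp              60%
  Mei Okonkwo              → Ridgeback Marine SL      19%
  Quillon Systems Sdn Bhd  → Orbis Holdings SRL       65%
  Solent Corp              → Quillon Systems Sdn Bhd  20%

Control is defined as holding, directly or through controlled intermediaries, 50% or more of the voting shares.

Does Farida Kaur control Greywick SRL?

Farida holds 60% of Solent, so Farida controls Solent.
Solent holds 75% of Arbor, so Farida controls Arbor.
Neither Farida nor any entity Farida controls holds any voting interest in Greywick.
So Farida does not control Greywick.

No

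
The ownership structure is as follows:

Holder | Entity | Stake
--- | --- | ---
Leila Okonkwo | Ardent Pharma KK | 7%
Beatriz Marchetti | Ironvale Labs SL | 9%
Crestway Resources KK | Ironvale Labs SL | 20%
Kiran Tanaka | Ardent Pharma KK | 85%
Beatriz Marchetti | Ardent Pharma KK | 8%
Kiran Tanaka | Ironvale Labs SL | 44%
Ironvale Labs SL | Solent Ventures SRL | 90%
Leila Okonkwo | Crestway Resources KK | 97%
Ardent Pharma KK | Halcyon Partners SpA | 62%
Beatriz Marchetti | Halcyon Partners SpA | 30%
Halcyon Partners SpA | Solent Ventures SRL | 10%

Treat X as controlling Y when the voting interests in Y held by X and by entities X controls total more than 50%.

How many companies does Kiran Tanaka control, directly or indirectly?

Kiran holds 85% of Ardent, so Kiran controls Ardent.
Ardent holds 62% of Halcyon, so Kiran controls Halcyon.
No other company's threshold is met.
Kiran controls 2 companies.

2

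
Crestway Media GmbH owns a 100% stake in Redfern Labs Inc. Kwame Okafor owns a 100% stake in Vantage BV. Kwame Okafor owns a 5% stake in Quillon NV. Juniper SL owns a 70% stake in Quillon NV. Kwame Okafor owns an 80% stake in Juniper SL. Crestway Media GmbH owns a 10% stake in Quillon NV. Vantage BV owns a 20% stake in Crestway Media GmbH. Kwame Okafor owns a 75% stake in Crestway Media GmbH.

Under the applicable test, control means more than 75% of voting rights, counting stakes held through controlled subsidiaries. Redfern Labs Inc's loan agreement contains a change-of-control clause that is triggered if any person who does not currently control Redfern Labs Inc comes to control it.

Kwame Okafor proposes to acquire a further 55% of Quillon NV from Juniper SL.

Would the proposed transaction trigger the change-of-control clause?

No

The purchase adds only to Kwame's holdings (Juniper's stake shrinks), so Kwame is the only person who could newly come to control Redfern.
Kwame holds 100% of Vantage, so Kwame controls Vantage.
Kwame and Vantage together hold 75% + 20% = 95% of Crestway, so Kwame controls Crestway.
Crestway holds 100% of Redfern, so Kwame controls Redfern.
So Kwame already controls Redfern before the transaction.
After the purchase, Kwame's direct stake in Quillon rises to 5% + 55% = 60%, and Juniper's stake falls to 15%.
Kwame controlled Redfern already, so this is not a new person acquiring control; every other person's position is unchanged or reduced.
No new person acquires control, so the clause is not triggered.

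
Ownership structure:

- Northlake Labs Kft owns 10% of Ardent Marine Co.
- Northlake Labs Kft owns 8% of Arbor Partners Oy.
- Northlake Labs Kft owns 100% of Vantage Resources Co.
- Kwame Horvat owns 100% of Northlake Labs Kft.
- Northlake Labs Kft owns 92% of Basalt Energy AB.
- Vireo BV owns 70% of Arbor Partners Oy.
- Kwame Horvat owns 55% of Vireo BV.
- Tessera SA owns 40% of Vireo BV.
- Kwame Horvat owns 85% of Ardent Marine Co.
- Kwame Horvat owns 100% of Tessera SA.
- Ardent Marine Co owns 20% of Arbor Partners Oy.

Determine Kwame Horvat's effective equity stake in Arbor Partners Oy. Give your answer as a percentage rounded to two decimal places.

Kwame reaches Arbor along 5 paths.
Via Northlake: 100% × 8% = 8%.
Via Vireo: 55% × 70% = 38.5%.
Via Tessera → Vireo: 100% × 40% × 70% = 28%.
Via Ardent: 85% × 20% = 17%.
Via Northlake → Ardent: 100% × 10% × 20% = 2%.
Total: 8% + 38.5% + 28% + 17% + 2% = 93.5%.
Rounded: 93.50%.

93.50%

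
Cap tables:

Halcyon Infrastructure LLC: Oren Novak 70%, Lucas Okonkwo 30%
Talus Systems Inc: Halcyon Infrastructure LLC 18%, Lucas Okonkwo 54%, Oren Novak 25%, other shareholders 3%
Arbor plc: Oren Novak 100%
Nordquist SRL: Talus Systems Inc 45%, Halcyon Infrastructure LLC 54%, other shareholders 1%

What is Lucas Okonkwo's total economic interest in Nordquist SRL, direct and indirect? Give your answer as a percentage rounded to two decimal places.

Lucas reaches Nordquist along 3 paths.
Via Halcyon → Talus: 30% × 18% × 45% = 2.43%.
Via Talus: 54% × 45% = 24.3%.
Via Halcyon: 30% × 54% = 16.2%.
Total: 2.43% + 24.3% + 16.2% = 42.93%.

42.93%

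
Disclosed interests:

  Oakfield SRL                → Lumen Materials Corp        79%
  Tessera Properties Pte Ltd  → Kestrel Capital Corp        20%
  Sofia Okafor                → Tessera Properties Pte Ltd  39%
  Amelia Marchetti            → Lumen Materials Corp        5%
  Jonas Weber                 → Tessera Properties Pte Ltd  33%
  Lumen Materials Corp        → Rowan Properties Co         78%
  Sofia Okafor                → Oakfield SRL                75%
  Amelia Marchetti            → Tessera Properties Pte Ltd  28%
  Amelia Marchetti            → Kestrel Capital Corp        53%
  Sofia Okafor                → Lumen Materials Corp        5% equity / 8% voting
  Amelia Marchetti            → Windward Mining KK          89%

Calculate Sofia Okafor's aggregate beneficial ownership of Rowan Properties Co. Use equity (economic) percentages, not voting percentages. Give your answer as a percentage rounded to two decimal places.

Sofia reaches Rowan along 2 paths.
Via Oakfield → Lumen: 75% × 79% × 78% = 46.215%.
Via Lumen: 5% × 78% = 3.9%.
Total: 46.215% + 3.9% = 50.115%.
Rounded: 50.12%.

50.12%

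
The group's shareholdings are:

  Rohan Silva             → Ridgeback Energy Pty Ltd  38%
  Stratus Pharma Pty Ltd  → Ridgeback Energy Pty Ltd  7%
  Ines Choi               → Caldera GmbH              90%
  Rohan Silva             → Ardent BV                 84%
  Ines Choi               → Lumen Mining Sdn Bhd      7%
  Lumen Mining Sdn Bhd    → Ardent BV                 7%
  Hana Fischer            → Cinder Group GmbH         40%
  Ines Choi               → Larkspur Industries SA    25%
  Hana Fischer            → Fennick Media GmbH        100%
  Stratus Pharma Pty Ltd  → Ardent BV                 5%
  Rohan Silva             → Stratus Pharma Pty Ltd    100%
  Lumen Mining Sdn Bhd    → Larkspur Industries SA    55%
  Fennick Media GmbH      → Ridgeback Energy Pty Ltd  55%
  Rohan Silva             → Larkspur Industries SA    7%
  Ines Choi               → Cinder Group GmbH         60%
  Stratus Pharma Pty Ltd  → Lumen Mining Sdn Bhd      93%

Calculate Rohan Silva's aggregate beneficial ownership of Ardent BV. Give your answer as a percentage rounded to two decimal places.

95.51%

Rohan reaches Ardent along 3 paths.
Via Stratus → Lumen: 100% × 93% × 7% = 6.51%.
Via Stratus: 100% × 5% = 5%.
Direct stake: 84% = 84%.
Total: 6.51% + 5% + 84% = 95.51%.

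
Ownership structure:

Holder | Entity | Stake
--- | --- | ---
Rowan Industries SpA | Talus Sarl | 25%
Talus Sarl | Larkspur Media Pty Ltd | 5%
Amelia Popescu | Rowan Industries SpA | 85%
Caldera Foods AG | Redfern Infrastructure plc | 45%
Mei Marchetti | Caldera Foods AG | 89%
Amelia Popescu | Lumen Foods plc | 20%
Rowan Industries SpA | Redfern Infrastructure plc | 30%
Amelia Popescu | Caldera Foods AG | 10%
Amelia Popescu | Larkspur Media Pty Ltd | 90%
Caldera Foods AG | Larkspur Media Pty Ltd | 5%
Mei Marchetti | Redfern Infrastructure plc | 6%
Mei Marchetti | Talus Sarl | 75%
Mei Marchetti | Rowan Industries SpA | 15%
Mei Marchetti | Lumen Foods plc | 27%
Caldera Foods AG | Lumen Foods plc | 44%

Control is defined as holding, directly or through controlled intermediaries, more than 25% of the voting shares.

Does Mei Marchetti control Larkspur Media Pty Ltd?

No

Mei holds 75% of Talus, so Mei controls Talus.
Mei holds 89% of Caldera, so Mei controls Caldera.
Caldera and Mei together hold 45% + 6% = 51% of Redfern, so Mei controls Redfern.
Mei and Caldera together hold 27% + 44% = 71% of Lumen, so Mei controls Lumen.
In Larkspur, Mei's side holds only 5% + 5% = 10%, not > 25%.
So Mei does not control Larkspur.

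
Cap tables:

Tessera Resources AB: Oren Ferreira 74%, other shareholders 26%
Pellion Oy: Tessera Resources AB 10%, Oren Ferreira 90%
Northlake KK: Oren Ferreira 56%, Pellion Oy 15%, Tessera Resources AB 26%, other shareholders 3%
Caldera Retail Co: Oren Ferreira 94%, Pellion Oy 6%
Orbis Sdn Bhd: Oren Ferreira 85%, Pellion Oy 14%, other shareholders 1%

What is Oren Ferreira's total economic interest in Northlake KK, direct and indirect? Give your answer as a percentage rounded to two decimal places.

89.85%

Oren reaches Northlake along 4 paths.
Direct stake: 56% = 56%.
Via Tessera → Pellion: 74% × 10% × 15% = 1.11%.
Via Pellion: 90% × 15% = 13.5%.
Via Tessera: 74% × 26% = 19.24%.
Total: 56% + 1.11% + 13.5% + 19.24% = 89.85%.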